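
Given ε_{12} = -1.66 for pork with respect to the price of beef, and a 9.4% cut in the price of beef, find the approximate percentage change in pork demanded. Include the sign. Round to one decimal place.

%ΔQ ≈ ε × %ΔP of beef = -1.66 × (-9.4%) = 15.6%.
Demand for pork rises by about 15.6%.

15.6%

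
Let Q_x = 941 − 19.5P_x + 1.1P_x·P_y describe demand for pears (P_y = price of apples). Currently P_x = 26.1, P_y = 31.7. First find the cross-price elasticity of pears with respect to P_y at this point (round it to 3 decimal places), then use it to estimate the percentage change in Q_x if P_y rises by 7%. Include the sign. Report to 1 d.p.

4.7%

At P_x = 26.1, P_y = 31.7: Q_x = 1342.157.
∂Q_x/∂P_y = 1.1P_x = 28.7100.
ε = (∂Q_x/∂P_y)(P_y/Q_x) = 28.7100 × 31.7/1342.157 ≈ 0.678.
%ΔQ_x ≈ ε × %ΔP_y = 0.678 × (7%) = 4.7%.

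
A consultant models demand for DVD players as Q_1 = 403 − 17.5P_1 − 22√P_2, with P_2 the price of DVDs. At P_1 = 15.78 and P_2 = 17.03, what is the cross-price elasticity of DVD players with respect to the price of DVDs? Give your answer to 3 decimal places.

At P_1 = 15.78 and P_2 = 17.03: Q_1 = 36.062.
∂Q_1/∂P_2 = -22/(2√P_2) = -22/(2√17.03) = -2.6655.
ε = (∂Q_1/∂P_2)(P_2/Q_1) = -2.6655 × (17.03/36.062) ≈ -1.259.
ε < 0: complements.

-1.259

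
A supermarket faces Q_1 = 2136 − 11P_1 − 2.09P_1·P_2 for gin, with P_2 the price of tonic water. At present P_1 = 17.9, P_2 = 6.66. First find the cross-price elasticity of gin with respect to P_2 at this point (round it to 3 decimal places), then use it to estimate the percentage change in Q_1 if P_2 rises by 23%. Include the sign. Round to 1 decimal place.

At P_1 = 17.9, P_2 = 6.66: Q_1 = 1689.943.
∂Q_1/∂P_2 = -2.09P_1 = -37.4110.
ε = (∂Q_1/∂P_2)(P_2/Q_1) = -37.4110 × 6.66/1689.943 ≈ -0.147.
%ΔQ_1 ≈ ε × %ΔP_2 = -0.147 × (23%) = -3.4%.

-3.4%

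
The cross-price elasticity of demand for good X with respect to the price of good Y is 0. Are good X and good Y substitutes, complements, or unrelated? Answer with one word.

unrelated

ε = 0: demand for good X does not respond to good Y's price; the goods are unrelated.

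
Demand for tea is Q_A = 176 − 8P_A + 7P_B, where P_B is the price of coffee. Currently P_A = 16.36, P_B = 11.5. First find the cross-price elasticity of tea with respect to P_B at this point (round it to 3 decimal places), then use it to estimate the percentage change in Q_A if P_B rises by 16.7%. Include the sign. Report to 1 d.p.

At P_A = 16.36, P_B = 11.5: Q_A = 125.62.
∂Q_A/∂P_B = 7.
ε = (∂Q_A/∂P_B)(P_B/Q_A) = 7.0000 × 11.5/125.62 ≈ 0.641.
%ΔQ_A ≈ ε × %ΔP_B = 0.641 × (16.7%) = 10.7%.

10.7%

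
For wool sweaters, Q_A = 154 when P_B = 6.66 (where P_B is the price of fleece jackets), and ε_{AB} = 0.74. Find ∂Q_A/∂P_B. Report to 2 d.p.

17.11

ε = (∂Q_A/∂P_B)·(P_B/Q_A) ⇒ ∂Q_A/∂P_B = ε·Q_A/P_B = 0.74 × 154/6.66 ≈ 17.11.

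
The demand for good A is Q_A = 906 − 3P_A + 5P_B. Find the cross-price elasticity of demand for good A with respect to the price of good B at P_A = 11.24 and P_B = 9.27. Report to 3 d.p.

0.050

At P_A = 11.24 and P_B = 9.27: Q_A = 918.63.
∂Q_A/∂P_B = 5.
ε = (∂Q_A/∂P_B)(P_B/Q_A) = 5 × (9.27/918.63) ≈ 0.050.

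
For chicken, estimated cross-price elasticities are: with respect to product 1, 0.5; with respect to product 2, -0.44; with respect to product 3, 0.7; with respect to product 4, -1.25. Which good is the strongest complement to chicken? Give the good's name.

product 4

Complements have ε < 0. The most negative value is -1.25 (product 4).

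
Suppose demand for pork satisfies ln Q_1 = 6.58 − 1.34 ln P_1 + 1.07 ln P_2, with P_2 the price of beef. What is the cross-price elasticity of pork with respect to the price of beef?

In a log-linear (constant-elasticity) demand function, the coefficient on ln P_2 is the cross-price elasticity.
ε = 1.07. Positive, so pork and beef are substitutes.

1.07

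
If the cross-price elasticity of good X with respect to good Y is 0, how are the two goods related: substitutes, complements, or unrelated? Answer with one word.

unrelated

ε = 0: demand for good X does not respond to good Y's price; the goods are unrelated.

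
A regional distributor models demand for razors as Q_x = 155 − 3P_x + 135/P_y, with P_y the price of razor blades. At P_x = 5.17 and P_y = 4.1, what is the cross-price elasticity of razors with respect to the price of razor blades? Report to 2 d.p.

-0.19

At P_x = 5.17 and P_y = 4.1: Q_x = 172.417.
∂Q_x/∂P_y = −135/P_y² = -8.0309.
ε = (∂Q_x/∂P_y)(P_y/Q_x) = -8.0309 × (4.1/172.417) ≈ -0.19.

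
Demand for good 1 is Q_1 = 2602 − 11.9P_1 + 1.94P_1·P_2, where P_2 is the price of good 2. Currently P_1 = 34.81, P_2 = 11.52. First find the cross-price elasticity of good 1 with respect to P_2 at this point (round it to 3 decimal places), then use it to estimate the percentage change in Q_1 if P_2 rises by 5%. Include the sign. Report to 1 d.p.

1.3%

At P_1 = 34.81, P_2 = 11.52: Q_1 = 2965.723.
∂Q_1/∂P_2 = 1.94P_1 = 67.5314.
ε = (∂Q_1/∂P_2)(P_2/Q_1) = 67.5314 × 11.52/2965.723 ≈ 0.262.
%ΔQ_1 ≈ ε × %ΔP_2 = 0.262 × (5%) = 1.3%.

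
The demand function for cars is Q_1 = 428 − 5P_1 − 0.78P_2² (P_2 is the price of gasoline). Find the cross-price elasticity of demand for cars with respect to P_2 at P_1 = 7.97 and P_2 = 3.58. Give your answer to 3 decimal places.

-0.053

At P_1 = 7.97 and P_2 = 3.58: Q_1 = 378.153.
∂Q_1/∂P_2 = -1.56P_2 = -1.56(3.58) = -5.5848.
ε = (∂Q_1/∂P_2)(P_2/Q_1) = -5.5848 × (3.58/378.153) ≈ -0.053.
ε < 0: complements.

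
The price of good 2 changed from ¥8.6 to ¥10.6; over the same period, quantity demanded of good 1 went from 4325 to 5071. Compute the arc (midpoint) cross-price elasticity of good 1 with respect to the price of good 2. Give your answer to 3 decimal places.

ΔQ_1 = 5071 − 4325 = 746; ΔP_2 = 10.6 − 8.6 = 2.
Midpoints: Q̄_1 = 4698.0, P̄_2 = 9.60.
ε = (ΔQ_1/Q̄_1)/(ΔP_2/P̄_2) = (746/4698.0)/(2/9.60) ≈ 0.762.

0.762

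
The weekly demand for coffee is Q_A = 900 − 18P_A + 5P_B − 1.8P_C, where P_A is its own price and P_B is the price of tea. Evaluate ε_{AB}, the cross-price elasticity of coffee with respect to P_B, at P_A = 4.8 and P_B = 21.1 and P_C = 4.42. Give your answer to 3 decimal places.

0.116

At P_A = 4.8 and P_B = 21.1 and P_C = 4.42: Q_A = 911.144.
∂Q_A/∂P_B = 5.
ε = (∂Q_A/∂P_B)(P_B/Q_A) = 5 × (21.1/911.144) ≈ 0.116.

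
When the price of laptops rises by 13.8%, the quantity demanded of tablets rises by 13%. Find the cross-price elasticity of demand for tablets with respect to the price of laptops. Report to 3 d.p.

0.942

ε = (%ΔQ of tablets) / (%ΔP of laptops) = (13%) / (13.8%) ≈ 0.942.
Positive cross-price elasticity: substitutes.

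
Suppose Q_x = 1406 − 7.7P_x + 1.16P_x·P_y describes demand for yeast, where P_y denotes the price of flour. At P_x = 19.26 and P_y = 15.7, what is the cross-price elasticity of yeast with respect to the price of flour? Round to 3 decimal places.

0.218

At P_x = 19.26 and P_y = 15.7: Q_x = 1608.461.
∂Q_x/∂P_y = 1.16P_x = 1.16(19.26) = 22.3416.
ε = (∂Q_x/∂P_y)(P_y/Q_x) = 22.3416 × (15.7/1608.461) ≈ 0.218.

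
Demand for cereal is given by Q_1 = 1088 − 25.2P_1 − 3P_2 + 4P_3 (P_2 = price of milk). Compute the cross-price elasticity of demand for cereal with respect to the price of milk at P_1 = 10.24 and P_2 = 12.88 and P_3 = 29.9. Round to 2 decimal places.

At P_1 = 10.24 and P_2 = 12.88 and P_3 = 29.9: Q_1 = 910.912.
∂Q_1/∂P_2 = -3.
ε = (∂Q_1/∂P_2)(P_2/Q_1) = -3 × (12.88/910.912) ≈ -0.04.
Since ε < 0, cereal and milk are complements.

-0.04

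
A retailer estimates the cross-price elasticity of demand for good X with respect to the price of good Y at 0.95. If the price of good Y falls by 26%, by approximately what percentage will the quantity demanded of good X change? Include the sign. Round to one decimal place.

-24.7%

%ΔQ ≈ ε × %ΔP of good Y = 0.95 × (-26%) = -24.7%.
Demand for good X falls by about 24.7%.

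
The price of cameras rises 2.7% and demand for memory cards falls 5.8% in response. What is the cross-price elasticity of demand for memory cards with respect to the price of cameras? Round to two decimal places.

ε = (%ΔQ of memory cards) / (%ΔP of cameras) = (-5.8%) / (2.7%) ≈ -2.15.

-2.15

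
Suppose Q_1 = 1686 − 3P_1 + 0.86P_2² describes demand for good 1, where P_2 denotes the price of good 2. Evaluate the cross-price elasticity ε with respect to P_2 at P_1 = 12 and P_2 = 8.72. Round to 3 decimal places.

0.076

At P_1 = 12 and P_2 = 8.72: Q_1 = 1715.393.
∂Q_1/∂P_2 = 1.72P_2 = 1.72(8.72) = 14.9984.
ε = (∂Q_1/∂P_2)(P_2/Q_1) = 14.9984 × (8.72/1715.393) ≈ 0.076.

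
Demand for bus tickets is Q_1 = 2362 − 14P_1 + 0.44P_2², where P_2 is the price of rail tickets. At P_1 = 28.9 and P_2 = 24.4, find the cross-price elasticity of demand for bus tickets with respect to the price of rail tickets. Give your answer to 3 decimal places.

0.236

At P_1 = 28.9 and P_2 = 24.4: Q_1 = 2219.358.
∂Q_1/∂P_2 = 0.88P_2 = 0.88(24.4) = 21.4720.
ε = (∂Q_1/∂P_2)(P_2/Q_1) = 21.4720 × (24.4/2219.358) ≈ 0.236.
ε > 0: substitutes.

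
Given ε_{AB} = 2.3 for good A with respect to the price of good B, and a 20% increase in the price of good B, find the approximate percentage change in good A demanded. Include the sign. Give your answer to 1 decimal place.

46.0%

%ΔQ ≈ ε × %ΔP of good B = 2.3 × (20%) = 46.0%.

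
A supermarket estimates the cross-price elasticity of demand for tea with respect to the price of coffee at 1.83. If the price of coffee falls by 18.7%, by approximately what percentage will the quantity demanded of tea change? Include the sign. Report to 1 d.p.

%ΔQ ≈ ε × %ΔP of coffee = 1.83 × (-18.7%) = -34.2%.
Demand for tea falls by about 34.2%.

-34.2%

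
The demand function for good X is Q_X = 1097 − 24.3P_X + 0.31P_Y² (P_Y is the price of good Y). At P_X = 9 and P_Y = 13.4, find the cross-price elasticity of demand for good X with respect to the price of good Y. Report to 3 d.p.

At P_X = 9 and P_Y = 13.4: Q_X = 933.964.
∂Q_X/∂P_Y = 0.62P_Y = 0.62(13.4) = 8.3080.
ε = (∂Q_X/∂P_Y)(P_Y/Q_X) = 8.3080 × (13.4/933.964) ≈ 0.119.
ε > 0: substitutes.

0.119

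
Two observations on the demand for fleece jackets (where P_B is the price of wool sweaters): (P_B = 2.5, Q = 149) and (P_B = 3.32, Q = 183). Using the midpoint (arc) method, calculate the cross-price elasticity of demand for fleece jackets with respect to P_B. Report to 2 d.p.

ΔQ_A = 183 − 149 = 34; ΔP_B = 3.32 − 2.5 = 0.82.
Midpoints: Q̄_A = 166.0, P̄_B = 2.91.
ε = (ΔQ_A/Q̄_A)/(ΔP_B/P̄_B) = (34/166.0)/(0.82/2.91) ≈ 0.73.
ε > 0: fleece jackets and wool sweaters are substitutes.

0.73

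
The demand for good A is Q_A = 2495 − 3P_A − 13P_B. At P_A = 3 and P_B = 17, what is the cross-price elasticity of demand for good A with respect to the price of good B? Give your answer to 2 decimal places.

-0.10

At P_A = 3 and P_B = 17: Q_A = 2265.
∂Q_A/∂P_B = -13.
ε = (∂Q_A/∂P_B)(P_B/Q_A) = -13 × (17/2265) ≈ -0.10.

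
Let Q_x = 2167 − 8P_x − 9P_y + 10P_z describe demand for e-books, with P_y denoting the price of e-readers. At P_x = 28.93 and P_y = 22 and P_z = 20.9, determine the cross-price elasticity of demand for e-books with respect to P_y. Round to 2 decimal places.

At P_x = 28.93 and P_y = 22 and P_z = 20.9: Q_x = 1946.56.
∂Q_x/∂P_y = -9.
ε = (∂Q_x/∂P_y)(P_y/Q_x) = -9 × (22/1946.56) ≈ -0.10.
Since ε < 0, e-books and e-readers are complements.

-0.10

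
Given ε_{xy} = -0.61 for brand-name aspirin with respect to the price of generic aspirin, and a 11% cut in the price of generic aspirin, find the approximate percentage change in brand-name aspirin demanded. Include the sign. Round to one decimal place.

6.7%

%ΔQ ≈ ε × %ΔP of generic aspirin = -0.61 × (-11%) = 6.7%.
Demand for brand-name aspirin rises by about 6.7%.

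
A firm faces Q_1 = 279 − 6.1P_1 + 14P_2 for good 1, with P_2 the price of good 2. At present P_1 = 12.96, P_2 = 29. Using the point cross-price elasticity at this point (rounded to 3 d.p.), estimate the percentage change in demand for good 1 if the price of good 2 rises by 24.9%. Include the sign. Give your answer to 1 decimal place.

At P_1 = 12.96, P_2 = 29: Q_1 = 605.944.
∂Q_1/∂P_2 = 14.
ε = (∂Q_1/∂P_2)(P_2/Q_1) = 14.0000 × 29/605.944 ≈ 0.670.
%ΔQ_1 ≈ ε × %ΔP_2 = 0.670 × (24.9%) = 16.7%.

16.7%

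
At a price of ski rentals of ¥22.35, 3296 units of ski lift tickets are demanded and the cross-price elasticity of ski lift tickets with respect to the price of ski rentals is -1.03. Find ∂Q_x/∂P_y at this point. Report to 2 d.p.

ε = (∂Q_x/∂P_y)·(P_y/Q_x) ⇒ ∂Q_x/∂P_y = ε·Q_x/P_y = -1.03 × 3296/22.35 ≈ -151.90.

-151.90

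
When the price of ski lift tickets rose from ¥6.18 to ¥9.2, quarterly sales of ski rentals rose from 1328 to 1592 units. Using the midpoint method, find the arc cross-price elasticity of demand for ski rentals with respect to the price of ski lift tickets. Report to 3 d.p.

0.460

ΔQ_A = 1592 − 1328 = 264; ΔP_B = 9.2 − 6.18 = 3.02.
Midpoints: Q̄_A = 1460.0, P̄_B = 7.69.
ε = (ΔQ_A/Q̄_A)/(ΔP_B/P̄_B) = (264/1460.0)/(3.02/7.69) ≈ 0.460.
ε > 0: ski rentals and ski lift tickets are substitutes.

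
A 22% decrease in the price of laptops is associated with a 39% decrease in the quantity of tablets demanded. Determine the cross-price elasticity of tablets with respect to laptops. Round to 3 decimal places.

1.773

ε = (%ΔQ of tablets) / (%ΔP of laptops) = (-39%) / (-22%) ≈ 1.773.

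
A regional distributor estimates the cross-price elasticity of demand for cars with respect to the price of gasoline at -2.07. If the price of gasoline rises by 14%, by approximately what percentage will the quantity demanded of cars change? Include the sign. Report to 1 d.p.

%ΔQ ≈ ε × %ΔP of gasoline = -2.07 × (14%) = -29.0%.

-29.0%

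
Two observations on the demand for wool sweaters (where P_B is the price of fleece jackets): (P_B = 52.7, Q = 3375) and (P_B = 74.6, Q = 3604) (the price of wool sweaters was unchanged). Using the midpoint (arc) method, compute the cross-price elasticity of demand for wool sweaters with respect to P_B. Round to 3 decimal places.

0.191

ΔQ_A = 3604 − 3375 = 229; ΔP_B = 74.6 − 52.7 = 21.9.
Midpoints: Q̄_A = 3489.5, P̄_B = 63.65.
ε = (ΔQ_A/Q̄_A)/(ΔP_B/P̄_B) = (229/3489.5)/(21.9/63.65) ≈ 0.191.
ε > 0: wool sweaters and fleece jackets are substitutes.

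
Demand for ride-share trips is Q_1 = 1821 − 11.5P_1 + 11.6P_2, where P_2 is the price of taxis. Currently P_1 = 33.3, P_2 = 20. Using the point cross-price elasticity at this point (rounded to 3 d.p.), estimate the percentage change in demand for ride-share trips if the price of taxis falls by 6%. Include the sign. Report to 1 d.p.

At P_1 = 33.3, P_2 = 20: Q_1 = 1670.05.
∂Q_1/∂P_2 = 11.6.
ε = (∂Q_1/∂P_2)(P_2/Q_1) = 11.6000 × 20/1670.05 ≈ 0.139.
%ΔQ_1 ≈ ε × %ΔP_2 = 0.139 × (-6%) = -0.8%.

-0.8%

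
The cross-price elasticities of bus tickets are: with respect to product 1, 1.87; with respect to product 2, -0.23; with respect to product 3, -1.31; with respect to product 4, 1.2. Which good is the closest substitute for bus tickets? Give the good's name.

product 1

Substitutes have ε > 0. Among the positive values, 1.87 (product 1) is largest.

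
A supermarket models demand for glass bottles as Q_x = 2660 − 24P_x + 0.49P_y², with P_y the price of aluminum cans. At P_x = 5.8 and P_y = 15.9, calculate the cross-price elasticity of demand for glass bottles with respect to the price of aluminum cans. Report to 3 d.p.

At P_x = 5.8 and P_y = 15.9: Q_x = 2644.677.
∂Q_x/∂P_y = 0.98P_y = 0.98(15.9) = 15.5820.
ε = (∂Q_x/∂P_y)(P_y/Q_x) = 15.5820 × (15.9/2644.677) ≈ 0.094.
ε > 0: substitutes.

0.094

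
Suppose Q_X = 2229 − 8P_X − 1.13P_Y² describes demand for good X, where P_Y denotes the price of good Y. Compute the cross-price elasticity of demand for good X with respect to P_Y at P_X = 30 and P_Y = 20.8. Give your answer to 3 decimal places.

At P_X = 30 and P_Y = 20.8: Q_X = 1500.117.
∂Q_X/∂P_Y = -2.26P_Y = -2.26(20.8) = -47.0080.
ε = (∂Q_X/∂P_Y)(P_Y/Q_X) = -47.0080 × (20.8/1500.117) ≈ -0.652.
ε < 0: complements.

-0.652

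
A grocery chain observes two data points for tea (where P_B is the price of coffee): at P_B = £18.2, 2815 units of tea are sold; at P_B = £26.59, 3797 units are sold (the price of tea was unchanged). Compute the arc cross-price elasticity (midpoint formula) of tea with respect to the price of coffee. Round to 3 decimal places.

ΔQ_A = 3797 − 2815 = 982; ΔP_B = 26.59 − 18.2 = 8.39.
Midpoints: Q̄_A = 3306.0, P̄_B = 22.39.
ε = (ΔQ_A/Q̄_A)/(ΔP_B/P̄_B) = (982/3306.0)/(8.39/22.39) ≈ 0.793.
ε > 0: tea and coffee are substitutes.

0.793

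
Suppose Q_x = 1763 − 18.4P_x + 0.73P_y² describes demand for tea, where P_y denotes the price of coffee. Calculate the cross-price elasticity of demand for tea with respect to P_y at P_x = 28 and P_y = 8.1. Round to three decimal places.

At P_x = 28 and P_y = 8.1: Q_x = 1295.695.
∂Q_x/∂P_y = 1.46P_y = 1.46(8.1) = 11.8260.
ε = (∂Q_x/∂P_y)(P_y/Q_x) = 11.8260 × (8.1/1295.695) ≈ 0.074.

0.074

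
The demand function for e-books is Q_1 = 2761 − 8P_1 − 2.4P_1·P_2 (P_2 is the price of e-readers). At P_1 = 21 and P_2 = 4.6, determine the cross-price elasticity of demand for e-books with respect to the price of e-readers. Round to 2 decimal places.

At P_1 = 21 and P_2 = 4.6: Q_1 = 2361.16.
∂Q_1/∂P_2 = -2.4P_1 = -2.4(21) = -50.4000.
ε = (∂Q_1/∂P_2)(P_2/Q_1) = -50.4000 × (4.6/2361.16) ≈ -0.10.
ε < 0: complements.

-0.10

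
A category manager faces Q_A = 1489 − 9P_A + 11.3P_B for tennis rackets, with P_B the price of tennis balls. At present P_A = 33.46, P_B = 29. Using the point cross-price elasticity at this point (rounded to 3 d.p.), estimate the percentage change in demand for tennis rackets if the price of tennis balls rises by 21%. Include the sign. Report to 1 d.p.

4.5%

At P_A = 33.46, P_B = 29: Q_A = 1515.56.
∂Q_A/∂P_B = 11.3.
ε = (∂Q_A/∂P_B)(P_B/Q_A) = 11.3000 × 29/1515.56 ≈ 0.216.
%ΔQ_A ≈ ε × %ΔP_B = 0.216 × (21%) = 4.5%.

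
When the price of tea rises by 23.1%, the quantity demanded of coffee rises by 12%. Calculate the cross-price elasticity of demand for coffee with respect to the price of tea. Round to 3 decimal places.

ε = (%ΔQ of coffee) / (%ΔP of tea) = (12%) / (23.1%) ≈ 0.519.
Positive cross-price elasticity: substitutes.

0.519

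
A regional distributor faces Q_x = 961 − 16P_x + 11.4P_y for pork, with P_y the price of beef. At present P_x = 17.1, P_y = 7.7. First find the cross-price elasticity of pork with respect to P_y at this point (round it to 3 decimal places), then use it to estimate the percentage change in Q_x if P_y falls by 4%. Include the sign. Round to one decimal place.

At P_x = 17.1, P_y = 7.7: Q_x = 775.18.
∂Q_x/∂P_y = 11.4.
ε = (∂Q_x/∂P_y)(P_y/Q_x) = 11.4000 × 7.7/775.18 ≈ 0.113.
%ΔQ_x ≈ ε × %ΔP_y = 0.113 × (-4%) = -0.5%.

-0.5%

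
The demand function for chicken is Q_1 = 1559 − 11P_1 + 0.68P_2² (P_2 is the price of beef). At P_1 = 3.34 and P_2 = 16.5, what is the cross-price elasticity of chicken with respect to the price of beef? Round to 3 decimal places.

At P_1 = 3.34 and P_2 = 16.5: Q_1 = 1707.39.
∂Q_1/∂P_2 = 1.36P_2 = 1.36(16.5) = 22.4400.
ε = (∂Q_1/∂P_2)(P_2/Q_1) = 22.4400 × (16.5/1707.39) ≈ 0.217.

0.217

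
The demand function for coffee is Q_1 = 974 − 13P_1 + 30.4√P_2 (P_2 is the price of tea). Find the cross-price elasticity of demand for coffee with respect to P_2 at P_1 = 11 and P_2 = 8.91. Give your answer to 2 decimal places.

At P_1 = 11 and P_2 = 8.91: Q_1 = 921.743.
∂Q_1/∂P_2 = 30.4/(2√P_2) = 30.4/(2√8.91) = 5.0922.
ε = (∂Q_1/∂P_2)(P_2/Q_1) = 5.0922 × (8.91/921.743) ≈ 0.05.

0.05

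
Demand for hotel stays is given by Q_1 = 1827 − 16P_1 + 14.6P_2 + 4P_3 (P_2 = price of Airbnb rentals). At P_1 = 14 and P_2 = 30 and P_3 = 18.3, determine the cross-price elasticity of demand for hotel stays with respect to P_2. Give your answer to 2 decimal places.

0.21

At P_1 = 14 and P_2 = 30 and P_3 = 18.3: Q_1 = 2114.2.
∂Q_1/∂P_2 = 14.6.
ε = (∂Q_1/∂P_2)(P_2/Q_1) = 14.6 × (30/2114.2) ≈ 0.21.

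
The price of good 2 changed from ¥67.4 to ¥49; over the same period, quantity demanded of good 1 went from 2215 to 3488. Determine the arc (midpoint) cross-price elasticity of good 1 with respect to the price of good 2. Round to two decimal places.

-1.41

ΔQ_1 = 3488 − 2215 = 1273; ΔP_2 = 49 − 67.4 = -18.4.
Midpoints: Q̄_1 = 2851.5, P̄_2 = 58.20.
ε = (ΔQ_1/Q̄_1)/(ΔP_2/P̄_2) = (1273/2851.5)/(-18.4/58.20) ≈ -1.41.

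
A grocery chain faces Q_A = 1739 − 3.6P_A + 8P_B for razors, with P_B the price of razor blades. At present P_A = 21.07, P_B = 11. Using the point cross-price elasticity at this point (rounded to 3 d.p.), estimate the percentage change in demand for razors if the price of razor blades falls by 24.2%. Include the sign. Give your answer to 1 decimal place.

At P_A = 21.07, P_B = 11: Q_A = 1751.148.
∂Q_A/∂P_B = 8.
ε = (∂Q_A/∂P_B)(P_B/Q_A) = 8.0000 × 11/1751.148 ≈ 0.050.
%ΔQ_A ≈ ε × %ΔP_B = 0.050 × (-24.2%) = -1.2%.

-1.2%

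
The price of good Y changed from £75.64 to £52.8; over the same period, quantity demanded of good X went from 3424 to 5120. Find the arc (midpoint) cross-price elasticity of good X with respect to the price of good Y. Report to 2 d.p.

-1.12

ΔQ_X = 5120 − 3424 = 1696; ΔP_Y = 52.8 − 75.64 = -22.84.
Midpoints: Q̄_X = 4272.0, P̄_Y = 64.22.
ε = (ΔQ_X/Q̄_X)/(ΔP_Y/P̄_Y) = (1696/4272.0)/(-22.84/64.22) ≈ -1.12.
ε < 0: good X and good Y are complements.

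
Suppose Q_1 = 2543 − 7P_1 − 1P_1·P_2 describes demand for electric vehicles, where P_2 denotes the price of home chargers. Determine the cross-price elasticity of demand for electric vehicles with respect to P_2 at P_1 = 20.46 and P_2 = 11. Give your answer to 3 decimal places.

-0.103

At P_1 = 20.46 and P_2 = 11: Q_1 = 2174.72.
∂Q_1/∂P_2 = -1P_1 = -1(20.46) = -20.4600.
ε = (∂Q_1/∂P_2)(P_2/Q_1) = -20.4600 × (11/2174.72) ≈ -0.103.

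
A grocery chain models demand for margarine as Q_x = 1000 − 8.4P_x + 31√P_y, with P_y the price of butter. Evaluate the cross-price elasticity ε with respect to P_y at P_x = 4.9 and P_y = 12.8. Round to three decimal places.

0.052

At P_x = 4.9 and P_y = 12.8: Q_x = 1069.749.
∂Q_x/∂P_y = 31/(2√P_y) = 31/(2√12.8) = 4.3324.
ε = (∂Q_x/∂P_y)(P_y/Q_x) = 4.3324 × (12.8/1069.749) ≈ 0.052.
ε > 0: substitutes.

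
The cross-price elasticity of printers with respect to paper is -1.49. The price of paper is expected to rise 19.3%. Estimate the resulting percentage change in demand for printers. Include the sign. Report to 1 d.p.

-28.8%

%ΔQ ≈ ε × %ΔP of paper = -1.49 × (19.3%) = -28.8%.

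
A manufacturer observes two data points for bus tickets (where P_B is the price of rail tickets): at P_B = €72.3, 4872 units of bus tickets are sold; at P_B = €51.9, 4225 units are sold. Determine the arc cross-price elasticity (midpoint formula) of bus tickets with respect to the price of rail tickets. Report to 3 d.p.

ΔQ_A = 4225 − 4872 = -647; ΔP_B = 51.9 − 72.3 = -20.4.
Midpoints: Q̄_A = 4548.5, P̄_B = 62.10.
ε = (ΔQ_A/Q̄_A)/(ΔP_B/P̄_B) = (-647/4548.5)/(-20.4/62.10) ≈ 0.433.
ε > 0: bus tickets and rail tickets are substitutes.

0.433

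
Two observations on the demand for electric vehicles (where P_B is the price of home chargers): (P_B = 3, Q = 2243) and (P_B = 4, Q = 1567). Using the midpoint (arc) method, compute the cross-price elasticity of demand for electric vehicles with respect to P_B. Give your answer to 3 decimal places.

ΔQ_A = 1567 − 2243 = -676; ΔP_B = 4 − 3 = 1.
Midpoints: Q̄_A = 1905.0, P̄_B = 3.50.
ε = (ΔQ_A/Q̄_A)/(ΔP_B/P̄_B) = (-676/1905.0)/(1/3.50) ≈ -1.242.
ε < 0: electric vehicles and home chargers are complements.

-1.242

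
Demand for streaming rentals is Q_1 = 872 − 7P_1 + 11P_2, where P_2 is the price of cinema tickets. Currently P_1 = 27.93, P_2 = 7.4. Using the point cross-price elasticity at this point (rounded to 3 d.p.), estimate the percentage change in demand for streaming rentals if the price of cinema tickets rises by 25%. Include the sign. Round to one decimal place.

2.7%

At P_1 = 27.93, P_2 = 7.4: Q_1 = 757.89.
∂Q_1/∂P_2 = 11.
ε = (∂Q_1/∂P_2)(P_2/Q_1) = 11.0000 × 7.4/757.89 ≈ 0.107.
%ΔQ_1 ≈ ε × %ΔP_2 = 0.107 × (25%) = 2.7%.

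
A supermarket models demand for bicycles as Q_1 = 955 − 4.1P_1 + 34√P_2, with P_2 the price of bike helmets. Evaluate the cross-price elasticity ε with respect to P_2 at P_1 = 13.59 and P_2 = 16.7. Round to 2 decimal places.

At P_1 = 13.59 and P_2 = 16.7: Q_1 = 1038.224.
∂Q_1/∂P_2 = 34/(2√P_2) = 34/(2√16.7) = 4.1600.
ε = (∂Q_1/∂P_2)(P_2/Q_1) = 4.1600 × (16.7/1038.224) ≈ 0.07.
ε > 0: substitutes.

0.07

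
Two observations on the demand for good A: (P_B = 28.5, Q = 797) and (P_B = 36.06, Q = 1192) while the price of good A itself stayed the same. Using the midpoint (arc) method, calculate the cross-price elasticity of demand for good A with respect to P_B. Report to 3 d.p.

1.696

ΔQ_A = 1192 − 797 = 395; ΔP_B = 36.06 − 28.5 = 7.56.
Midpoints: Q̄_A = 994.5, P̄_B = 32.28.
ε = (ΔQ_A/Q̄_A)/(ΔP_B/P̄_B) = (395/994.5)/(7.56/32.28) ≈ 1.696.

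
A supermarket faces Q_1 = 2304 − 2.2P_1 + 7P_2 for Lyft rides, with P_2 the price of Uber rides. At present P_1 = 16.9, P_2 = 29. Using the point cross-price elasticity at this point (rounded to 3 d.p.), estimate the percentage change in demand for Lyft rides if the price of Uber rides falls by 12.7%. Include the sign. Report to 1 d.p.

At P_1 = 16.9, P_2 = 29: Q_1 = 2469.82.
∂Q_1/∂P_2 = 7.
ε = (∂Q_1/∂P_2)(P_2/Q_1) = 7.0000 × 29/2469.82 ≈ 0.082.
%ΔQ_1 ≈ ε × %ΔP_2 = 0.082 × (-12.7%) = -1.0%.

-1.0%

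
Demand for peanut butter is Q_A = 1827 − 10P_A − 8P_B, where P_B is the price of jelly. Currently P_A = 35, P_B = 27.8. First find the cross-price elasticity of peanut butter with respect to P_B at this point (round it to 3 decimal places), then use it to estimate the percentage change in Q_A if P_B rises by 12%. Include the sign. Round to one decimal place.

At P_A = 35, P_B = 27.8: Q_A = 1254.6.
∂Q_A/∂P_B = -8.
ε = (∂Q_A/∂P_B)(P_B/Q_A) = -8.0000 × 27.8/1254.6 ≈ -0.177.
%ΔQ_A ≈ ε × %ΔP_B = -0.177 × (12%) = -2.1%.

-2.1%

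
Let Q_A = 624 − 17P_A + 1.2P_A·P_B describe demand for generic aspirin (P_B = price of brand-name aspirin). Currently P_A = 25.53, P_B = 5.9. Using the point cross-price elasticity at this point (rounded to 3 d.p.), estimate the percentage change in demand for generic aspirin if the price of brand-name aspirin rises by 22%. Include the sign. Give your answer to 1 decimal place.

10.7%

At P_A = 25.53, P_B = 5.9: Q_A = 370.742.
∂Q_A/∂P_B = 1.2P_A = 30.6360.
ε = (∂Q_A/∂P_B)(P_B/Q_A) = 30.6360 × 5.9/370.742 ≈ 0.488.
%ΔQ_A ≈ ε × %ΔP_B = 0.488 × (22%) = 10.7%.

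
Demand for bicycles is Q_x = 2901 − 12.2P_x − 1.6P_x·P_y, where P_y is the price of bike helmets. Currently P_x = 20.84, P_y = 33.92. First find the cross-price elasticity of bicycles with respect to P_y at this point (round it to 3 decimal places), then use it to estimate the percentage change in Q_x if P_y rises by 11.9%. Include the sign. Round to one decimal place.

-8.9%

At P_x = 20.84, P_y = 33.92: Q_x = 1515.724.
∂Q_x/∂P_y = -1.6P_x = -33.3440.
ε = (∂Q_x/∂P_y)(P_y/Q_x) = -33.3440 × 33.92/1515.724 ≈ -0.746.
%ΔQ_x ≈ ε × %ΔP_y = -0.746 × (11.9%) = -8.9%.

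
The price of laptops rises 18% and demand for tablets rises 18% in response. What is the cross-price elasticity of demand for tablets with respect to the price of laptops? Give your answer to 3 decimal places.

1.000

ε = (%ΔQ of tablets) / (%ΔP of laptops) = (18%) / (18%) ≈ 1.000.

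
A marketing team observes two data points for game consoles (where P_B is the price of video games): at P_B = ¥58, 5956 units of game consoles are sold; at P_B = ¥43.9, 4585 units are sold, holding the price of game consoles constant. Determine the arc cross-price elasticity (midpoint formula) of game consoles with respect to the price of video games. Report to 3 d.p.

0.940

ΔQ_A = 4585 − 5956 = -1371; ΔP_B = 43.9 − 58 = -14.1.
Midpoints: Q̄_A = 5270.5, P̄_B = 50.95.
ε = (ΔQ_A/Q̄_A)/(ΔP_B/P̄_B) = (-1371/5270.5)/(-14.1/50.95) ≈ 0.940.
ε > 0: game consoles and video games are substitutes.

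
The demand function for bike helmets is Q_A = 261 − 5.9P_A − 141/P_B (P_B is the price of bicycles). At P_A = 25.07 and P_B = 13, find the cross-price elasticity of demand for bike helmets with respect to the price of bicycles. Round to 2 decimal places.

0.11

At P_A = 25.07 and P_B = 13: Q_A = 102.241.
∂Q_A/∂P_B = 141/P_B² = 0.8343.
ε = (∂Q_A/∂P_B)(P_B/Q_A) = 0.8343 × (13/102.241) ≈ 0.11.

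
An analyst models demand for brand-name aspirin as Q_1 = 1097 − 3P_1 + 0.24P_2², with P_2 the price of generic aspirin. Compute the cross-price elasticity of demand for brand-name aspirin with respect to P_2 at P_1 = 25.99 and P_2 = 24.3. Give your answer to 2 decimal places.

0.24

At P_1 = 25.99 and P_2 = 24.3: Q_1 = 1160.748.
∂Q_1/∂P_2 = 0.48P_2 = 0.48(24.3) = 11.6640.
ε = (∂Q_1/∂P_2)(P_2/Q_1) = 11.6640 × (24.3/1160.748) ≈ 0.24.
ε > 0: substitutes.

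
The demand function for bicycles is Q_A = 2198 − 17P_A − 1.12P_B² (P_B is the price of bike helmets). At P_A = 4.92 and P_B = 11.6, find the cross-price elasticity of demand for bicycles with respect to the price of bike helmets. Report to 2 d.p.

At P_A = 4.92 and P_B = 11.6: Q_A = 1963.653.
∂Q_A/∂P_B = -2.24P_B = -2.24(11.6) = -25.9840.
ε = (∂Q_A/∂P_B)(P_B/Q_A) = -25.9840 × (11.6/1963.653) ≈ -0.15.

-0.15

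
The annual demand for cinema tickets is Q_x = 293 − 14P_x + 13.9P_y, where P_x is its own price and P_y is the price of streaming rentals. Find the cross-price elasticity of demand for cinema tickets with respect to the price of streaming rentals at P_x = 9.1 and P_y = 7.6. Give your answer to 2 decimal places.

0.39

At P_x = 9.1 and P_y = 7.6: Q_x = 271.24.
∂Q_x/∂P_y = 13.9.
ε = (∂Q_x/∂P_y)(P_y/Q_x) = 13.9 × (7.6/271.24) ≈ 0.39.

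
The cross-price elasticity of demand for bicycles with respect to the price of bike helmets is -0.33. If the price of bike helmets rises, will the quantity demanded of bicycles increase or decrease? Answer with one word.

ε < 0 and the price of bike helmets rises, so the quantity of bicycles moves in the opposite direction: it decreases.

decrease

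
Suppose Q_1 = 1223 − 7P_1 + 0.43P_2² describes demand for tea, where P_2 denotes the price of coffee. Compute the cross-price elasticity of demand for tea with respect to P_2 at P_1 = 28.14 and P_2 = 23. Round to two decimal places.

0.36

At P_1 = 28.14 and P_2 = 23: Q_1 = 1253.49.
∂Q_1/∂P_2 = 0.86P_2 = 0.86(23) = 19.7800.
ε = (∂Q_1/∂P_2)(P_2/Q_1) = 19.7800 × (23/1253.49) ≈ 0.36.
ε > 0: substitutes.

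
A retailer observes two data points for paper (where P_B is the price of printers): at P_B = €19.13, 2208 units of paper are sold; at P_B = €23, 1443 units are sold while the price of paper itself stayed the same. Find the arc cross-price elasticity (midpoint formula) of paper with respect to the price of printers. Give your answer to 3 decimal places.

-2.281

ΔQ_A = 1443 − 2208 = -765; ΔP_B = 23 − 19.13 = 3.87.
Midpoints: Q̄_A = 1825.5, P̄_B = 21.06.
ε = (ΔQ_A/Q̄_A)/(ΔP_B/P̄_B) = (-765/1825.5)/(3.87/21.06) ≈ -2.281.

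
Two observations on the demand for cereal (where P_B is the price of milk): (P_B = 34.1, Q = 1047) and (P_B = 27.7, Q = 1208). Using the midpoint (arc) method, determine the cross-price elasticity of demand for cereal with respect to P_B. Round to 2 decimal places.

-0.69

ΔQ_A = 1208 − 1047 = 161; ΔP_B = 27.7 − 34.1 = -6.4.
Midpoints: Q̄_A = 1127.5, P̄_B = 30.90.
ε = (ΔQ_A/Q̄_A)/(ΔP_B/P̄_B) = (161/1127.5)/(-6.4/30.90) ≈ -0.69.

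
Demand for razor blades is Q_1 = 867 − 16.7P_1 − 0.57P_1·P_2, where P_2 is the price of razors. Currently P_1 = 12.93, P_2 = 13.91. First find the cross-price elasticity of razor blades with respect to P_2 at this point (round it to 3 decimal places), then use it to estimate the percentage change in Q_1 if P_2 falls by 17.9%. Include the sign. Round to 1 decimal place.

3.3%

At P_1 = 12.93, P_2 = 13.91: Q_1 = 548.551.
∂Q_1/∂P_2 = -0.57P_1 = -7.3701.
ε = (∂Q_1/∂P_2)(P_2/Q_1) = -7.3701 × 13.91/548.551 ≈ -0.187.
%ΔQ_1 ≈ ε × %ΔP_2 = -0.187 × (-17.9%) = 3.3%.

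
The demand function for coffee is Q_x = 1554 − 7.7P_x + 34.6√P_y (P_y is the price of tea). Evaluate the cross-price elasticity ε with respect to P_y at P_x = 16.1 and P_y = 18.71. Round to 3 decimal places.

0.047

At P_x = 16.1 and P_y = 18.71: Q_x = 1579.692.
∂Q_x/∂P_y = 34.6/(2√P_y) = 34.6/(2√18.71) = 3.9995.
ε = (∂Q_x/∂P_y)(P_y/Q_x) = 3.9995 × (18.71/1579.692) ≈ 0.047.
ε > 0: substitutes.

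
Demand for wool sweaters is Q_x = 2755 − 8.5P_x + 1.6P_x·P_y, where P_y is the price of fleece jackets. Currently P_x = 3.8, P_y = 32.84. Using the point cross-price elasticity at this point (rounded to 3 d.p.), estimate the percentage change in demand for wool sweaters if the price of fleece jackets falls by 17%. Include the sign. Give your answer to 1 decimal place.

-1.2%

At P_x = 3.8, P_y = 32.84: Q_x = 2922.367.
∂Q_x/∂P_y = 1.6P_x = 6.0800.
ε = (∂Q_x/∂P_y)(P_y/Q_x) = 6.0800 × 32.84/2922.367 ≈ 0.068.
%ΔQ_x ≈ ε × %ΔP_y = 0.068 × (-17%) = -1.2%.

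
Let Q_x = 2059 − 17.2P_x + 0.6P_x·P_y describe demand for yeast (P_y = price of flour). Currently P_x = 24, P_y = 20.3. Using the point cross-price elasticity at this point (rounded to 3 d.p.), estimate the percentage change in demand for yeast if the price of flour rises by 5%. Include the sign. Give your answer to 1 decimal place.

0.8%

At P_x = 24, P_y = 20.3: Q_x = 1938.52.
∂Q_x/∂P_y = 0.6P_x = 14.4000.
ε = (∂Q_x/∂P_y)(P_y/Q_x) = 14.4000 × 20.3/1938.52 ≈ 0.151.
%ΔQ_x ≈ ε × %ΔP_y = 0.151 × (5%) = 0.8%.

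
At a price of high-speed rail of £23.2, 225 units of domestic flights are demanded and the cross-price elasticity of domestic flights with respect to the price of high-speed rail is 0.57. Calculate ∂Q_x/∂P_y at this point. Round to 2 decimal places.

ε = (∂Q_x/∂P_y)·(P_y/Q_x) ⇒ ∂Q_x/∂P_y = ε·Q_x/P_y = 0.57 × 225/23.2 ≈ 5.53.

5.53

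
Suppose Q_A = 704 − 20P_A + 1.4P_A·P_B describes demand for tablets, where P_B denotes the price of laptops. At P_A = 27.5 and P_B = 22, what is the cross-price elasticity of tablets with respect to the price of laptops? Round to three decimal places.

0.846

At P_A = 27.5 and P_B = 22: Q_A = 1001.
∂Q_A/∂P_B = 1.4P_A = 1.4(27.5) = 38.5000.
ε = (∂Q_A/∂P_B)(P_B/Q_A) = 38.5000 × (22/1001) ≈ 0.846.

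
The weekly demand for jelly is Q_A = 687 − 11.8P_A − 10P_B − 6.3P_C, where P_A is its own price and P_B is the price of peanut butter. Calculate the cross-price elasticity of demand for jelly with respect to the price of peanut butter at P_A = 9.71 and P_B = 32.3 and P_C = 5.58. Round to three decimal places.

At P_A = 9.71 and P_B = 32.3 and P_C = 5.58: Q_A = 214.268.
∂Q_A/∂P_B = -10.
ε = (∂Q_A/∂P_B)(P_B/Q_A) = -10 × (32.3/214.268) ≈ -1.507.

-1.507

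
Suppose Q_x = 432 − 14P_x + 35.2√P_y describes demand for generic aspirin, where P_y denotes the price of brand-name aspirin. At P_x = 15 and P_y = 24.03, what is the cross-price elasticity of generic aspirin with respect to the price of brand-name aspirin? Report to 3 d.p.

0.219

At P_x = 15 and P_y = 24.03: Q_x = 394.552.
∂Q_x/∂P_y = 35.2/(2√P_y) = 35.2/(2√24.03) = 3.5903.
ε = (∂Q_x/∂P_y)(P_y/Q_x) = 3.5903 × (24.03/394.552) ≈ 0.219.
ε > 0: substitutes.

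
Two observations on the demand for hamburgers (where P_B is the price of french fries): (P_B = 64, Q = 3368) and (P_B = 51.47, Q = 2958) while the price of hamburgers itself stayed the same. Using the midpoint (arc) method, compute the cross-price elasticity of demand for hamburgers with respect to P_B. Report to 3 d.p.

0.597

ΔQ_A = 2958 − 3368 = -410; ΔP_B = 51.47 − 64 = -12.53.
Midpoints: Q̄_A = 3163.0, P̄_B = 57.73.
ε = (ΔQ_A/Q̄_A)/(ΔP_B/P̄_B) = (-410/3163.0)/(-12.53/57.73) ≈ 0.597.
ε > 0: hamburgers and french fries are substitutes.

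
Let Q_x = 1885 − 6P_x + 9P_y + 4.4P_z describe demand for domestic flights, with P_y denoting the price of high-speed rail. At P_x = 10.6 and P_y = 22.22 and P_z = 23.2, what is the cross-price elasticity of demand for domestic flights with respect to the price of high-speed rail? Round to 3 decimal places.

0.094

At P_x = 10.6 and P_y = 22.22 and P_z = 23.2: Q_x = 2123.46.
∂Q_x/∂P_y = 9.
ε = (∂Q_x/∂P_y)(P_y/Q_x) = 9 × (22.22/2123.46) ≈ 0.094.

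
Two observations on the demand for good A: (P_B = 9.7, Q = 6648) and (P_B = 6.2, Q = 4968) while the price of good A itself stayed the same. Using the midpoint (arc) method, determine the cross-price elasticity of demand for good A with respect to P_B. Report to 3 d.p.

ΔQ_A = 4968 − 6648 = -1680; ΔP_B = 6.2 − 9.7 = -3.5.
Midpoints: Q̄_A = 5808.0, P̄_B = 7.95.
ε = (ΔQ_A/Q̄_A)/(ΔP_B/P̄_B) = (-1680/5808.0)/(-3.5/7.95) ≈ 0.657.

0.657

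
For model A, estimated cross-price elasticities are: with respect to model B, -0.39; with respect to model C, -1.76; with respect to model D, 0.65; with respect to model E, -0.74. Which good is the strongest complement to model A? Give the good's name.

Complements have ε < 0. The most negative value is -1.76 (model C).

model C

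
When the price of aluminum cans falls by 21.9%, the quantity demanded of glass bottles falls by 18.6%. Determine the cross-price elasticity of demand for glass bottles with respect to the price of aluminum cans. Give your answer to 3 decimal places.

0.849

ε = (%ΔQ of glass bottles) / (%ΔP of aluminum cans) = (-18.6%) / (-21.9%) ≈ 0.849.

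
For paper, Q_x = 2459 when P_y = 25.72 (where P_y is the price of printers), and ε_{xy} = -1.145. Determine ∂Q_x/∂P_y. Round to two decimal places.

-109.47

ε = (∂Q_x/∂P_y)·(P_y/Q_x) ⇒ ∂Q_x/∂P_y = ε·Q_x/P_y = -1.145 × 2459/25.72 ≈ -109.47.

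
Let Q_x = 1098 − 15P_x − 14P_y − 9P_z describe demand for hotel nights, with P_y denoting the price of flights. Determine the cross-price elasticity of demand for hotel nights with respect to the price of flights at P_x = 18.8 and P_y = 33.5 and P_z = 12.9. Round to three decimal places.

At P_x = 18.8 and P_y = 33.5 and P_z = 12.9: Q_x = 230.9.
∂Q_x/∂P_y = -14.
ε = (∂Q_x/∂P_y)(P_y/Q_x) = -14 × (33.5/230.9) ≈ -2.031.
Since ε < 0, hotel nights and flights are complements.

-2.031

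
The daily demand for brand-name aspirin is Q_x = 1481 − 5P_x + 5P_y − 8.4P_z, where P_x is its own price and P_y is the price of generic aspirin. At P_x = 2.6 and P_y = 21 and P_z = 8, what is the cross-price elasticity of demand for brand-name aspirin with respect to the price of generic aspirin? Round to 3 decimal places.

0.070

At P_x = 2.6 and P_y = 21 and P_z = 8: Q_x = 1505.8.
∂Q_x/∂P_y = 5.
ε = (∂Q_x/∂P_y)(P_y/Q_x) = 5 × (21/1505.8) ≈ 0.070.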